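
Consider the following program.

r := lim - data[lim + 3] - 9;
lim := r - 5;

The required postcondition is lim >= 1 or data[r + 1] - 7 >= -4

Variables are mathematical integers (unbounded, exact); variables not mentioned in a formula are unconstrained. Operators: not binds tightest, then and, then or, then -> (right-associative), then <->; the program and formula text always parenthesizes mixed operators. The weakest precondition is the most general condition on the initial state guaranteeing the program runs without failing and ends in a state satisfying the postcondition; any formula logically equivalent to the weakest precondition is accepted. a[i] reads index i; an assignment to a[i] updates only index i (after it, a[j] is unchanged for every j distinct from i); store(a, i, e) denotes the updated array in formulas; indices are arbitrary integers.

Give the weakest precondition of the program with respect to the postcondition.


Working backward. After the program, the postcondition lim >= 1 or data[r + 1] - 7 >= -4 must hold; in canonical form it is lim >= 1 or data[r + 1] >= 3.
Before lim := r - 5: r >= 6 or data[r + 1] >= 3
Before r := lim - data[lim + 3] - 9: lim >= data[lim + 3] + 15 or data[-data[lim + 3] + lim - 8] >= 3
Answer: WP = lim >= data[lim + 3] + 15 or data[-data[lim + 3] + lim - 8] >= 3


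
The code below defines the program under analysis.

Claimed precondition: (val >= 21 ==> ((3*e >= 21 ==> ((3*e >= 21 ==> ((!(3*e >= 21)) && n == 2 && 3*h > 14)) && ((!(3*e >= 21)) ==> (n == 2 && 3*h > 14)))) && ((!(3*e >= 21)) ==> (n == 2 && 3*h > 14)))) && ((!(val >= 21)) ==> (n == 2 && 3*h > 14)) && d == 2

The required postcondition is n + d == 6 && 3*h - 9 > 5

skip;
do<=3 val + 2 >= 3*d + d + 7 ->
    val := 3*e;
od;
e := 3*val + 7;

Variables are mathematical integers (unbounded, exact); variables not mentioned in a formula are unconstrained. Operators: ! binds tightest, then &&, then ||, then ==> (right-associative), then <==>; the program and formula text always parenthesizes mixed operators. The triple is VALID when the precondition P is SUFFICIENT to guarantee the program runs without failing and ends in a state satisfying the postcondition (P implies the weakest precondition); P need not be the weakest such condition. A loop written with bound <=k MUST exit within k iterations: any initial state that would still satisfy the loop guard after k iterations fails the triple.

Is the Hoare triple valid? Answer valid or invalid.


Working backward. After the program, the postcondition n + d == 6 && 3*h - 9 > 5 must hold; in canonical form it is d + n == 6 && 3*h > 14.
Before e := 3*val + 7: d + n == 6 && 3*h > 14
Before the loop (bound <=3), unroll the exhaustion recursion (WP_0 = exit-now case; WP_j = one more guarded iteration, up to j = 3):
  WP_0: (!(val >= 4*d + 5)) && d + n == 6 && 3*h > 14
  WP_1: (val >= 4*d + 5 ==> ((!(3*e >= 4*d + 5)) && d + n == 6 && 3*h > 14)) && ((!(val >= 4*d + 5)) ==> (d + n == 6 && 3*h > 14))
  WP_2: (val >= 4*d + 5 ==> ((3*e >= 4*d + 5 ==> ((!(3*e >= 4*d + 5)) && d + n == 6 && 3*h > 14)) && ((!(3*e >= 4*d + 5)) ==> (d + n == 6 && 3*h > 14)))) && ((!(val >= 4*d + 5)) ==> (d + n == 6 && 3*h > 14))
  WP_3: (val >= 4*d + 5 ==> ((3*e >= 4*d + 5 ==> ((3*e >= 4*d + 5 ==> ((!(3*e >= 4*d + 5)) && d + n == 6 && 3*h > 14)) && ((!(3*e >= 4*d + 5)) ==> (d + n == 6 && 3*h > 14)))) && ((!(3*e >= 4*d + 5)) ==> (d + n == 6 && 3*h > 14)))) && ((!(val >= 4*d + 5)) ==> (d + n == 6 && 3*h > 14))
So before the loop: (val >= 4*d + 5 ==> ((3*e >= 4*d + 5 ==> ((3*e >= 4*d + 5 ==> ((!(3*e >= 4*d + 5)) && d + n == 6 && 3*h > 14)) && ((!(3*e >= 4*d + 5)) ==> (d + n == 6 && 3*h > 14)))) && ((!(3*e >= 4*d + 5)) ==> (d + n == 6 && 3*h > 14)))) && ((!(val >= 4*d + 5)) ==> (d + n == 6 && 3*h > 14))
Before skip: (val >= 4*d + 5 ==> ((3*e >= 4*d + 5 ==> ((3*e >= 4*d + 5 ==> ((!(3*e >= 4*d + 5)) && d + n == 6 && 3*h > 14)) && ((!(3*e >= 4*d + 5)) ==> (d + n == 6 && 3*h > 14)))) && ((!(3*e >= 4*d + 5)) ==> (d + n == 6 && 3*h > 14)))) && ((!(val >= 4*d + 5)) ==> (d + n == 6 && 3*h > 14))
The weakest precondition is (val >= 4*d + 5 ==> ((3*e >= 4*d + 5 ==> ((3*e >= 4*d + 5 ==> ((!(3*e >= 4*d + 5)) && d + n == 6 && 3*h > 14)) && ((!(3*e >= 4*d + 5)) ==> (d + n == 6 && 3*h > 14)))) && ((!(3*e >= 4*d + 5)) ==> (d + n == 6 && 3*h > 14)))) && ((!(val >= 4*d + 5)) ==> (d + n == 6 && 3*h > 14)).
Check whether (val >= 21 ==> ((3*e >= 21 ==> ((3*e >= 21 ==> ((!(3*e >= 21)) && n == 2 && 3*h > 14)) && ((!(3*e >= 21)) ==> (n == 2 && 3*h > 14)))) && ((!(3*e >= 21)) ==> (n == 2 && 3*h > 14)))) && ((!(val >= 21)) ==> (n == 2 && 3*h > 14)) && d == 2 implies it.
Countermodel: at the initial state d = 2, e = 5, h = 5, n = 2, val = 21, the precondition holds but the weakest precondition fails.
Answer: invalid


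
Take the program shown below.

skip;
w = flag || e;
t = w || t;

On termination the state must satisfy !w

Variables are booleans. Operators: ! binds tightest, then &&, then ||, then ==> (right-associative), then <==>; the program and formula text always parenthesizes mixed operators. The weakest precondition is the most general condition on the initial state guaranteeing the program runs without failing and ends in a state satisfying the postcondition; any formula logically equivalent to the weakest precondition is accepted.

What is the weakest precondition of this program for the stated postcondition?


Working backward. After the program, !w must hold.
Before t := w || t: !w
Before w := flag || e: !(flag || e)
Before skip: !(flag || e)
Answer: WP = !(flag || e)


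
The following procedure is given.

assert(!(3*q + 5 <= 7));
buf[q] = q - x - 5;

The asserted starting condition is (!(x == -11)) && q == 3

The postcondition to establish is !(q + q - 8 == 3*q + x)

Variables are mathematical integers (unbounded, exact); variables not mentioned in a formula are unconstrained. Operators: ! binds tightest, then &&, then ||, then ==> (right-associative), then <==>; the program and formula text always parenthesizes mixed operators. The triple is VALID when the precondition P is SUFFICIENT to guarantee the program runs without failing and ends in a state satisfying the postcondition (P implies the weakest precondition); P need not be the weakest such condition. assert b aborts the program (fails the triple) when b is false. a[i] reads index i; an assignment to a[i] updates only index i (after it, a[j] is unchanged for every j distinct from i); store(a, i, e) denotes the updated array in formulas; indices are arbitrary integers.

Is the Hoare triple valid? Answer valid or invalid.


Working backward. After the program, the postcondition !(q + q - 8 == 3*q + x) must hold; in canonical form it is !(q + x == -8).
Before buf[q] := q - x - 5: !(q + x == -8)
Before assert !(3*q + 5 <= 7): (!(3*q <= 2)) && (!(q + x == -8))
The weakest precondition is (!(3*q <= 2)) && (!(q + x == -8)).
Check whether (!(x == -11)) && q == 3 implies it.
Every state satisfying the precondition satisfies the weakest precondition: the implication holds.
Answer: valid


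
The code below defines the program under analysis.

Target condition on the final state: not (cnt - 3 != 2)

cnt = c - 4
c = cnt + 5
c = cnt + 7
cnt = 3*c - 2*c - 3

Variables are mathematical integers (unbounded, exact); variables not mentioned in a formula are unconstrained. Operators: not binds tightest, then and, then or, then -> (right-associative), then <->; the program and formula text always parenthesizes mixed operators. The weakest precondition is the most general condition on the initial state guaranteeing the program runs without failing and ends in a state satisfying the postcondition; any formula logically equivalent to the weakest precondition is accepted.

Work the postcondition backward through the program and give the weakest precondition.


Working backward. After the program, the postcondition not (cnt - 3 != 2) must hold; in canonical form it is not (cnt != 5).
Before cnt := 3*c - 2*c - 3: not (c != 8)
Before c := cnt + 7: not (cnt != 1)
Before c := cnt + 5: not (cnt != 1)
Before cnt := c - 4: not (c != 5)
Answer: WP = not (c != 5)


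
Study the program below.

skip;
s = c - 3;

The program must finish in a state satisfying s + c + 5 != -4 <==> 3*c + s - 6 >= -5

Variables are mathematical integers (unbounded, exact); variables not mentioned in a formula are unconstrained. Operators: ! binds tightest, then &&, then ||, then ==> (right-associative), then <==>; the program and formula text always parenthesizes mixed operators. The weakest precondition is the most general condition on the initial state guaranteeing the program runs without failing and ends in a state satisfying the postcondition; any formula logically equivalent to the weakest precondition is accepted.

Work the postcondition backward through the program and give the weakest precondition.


Working backward. After the program, the postcondition s + c + 5 != -4 <==> 3*c + s - 6 >= -5 must hold; in canonical form it is c + s != -9 <==> 3*c + s >= 1.
Before s := c - 3: 2*c != -6 <==> 4*c >= 4
Before skip: 2*c != -6 <==> 4*c >= 4
Answer: WP = 2*c != -6 <==> 4*c >= 4


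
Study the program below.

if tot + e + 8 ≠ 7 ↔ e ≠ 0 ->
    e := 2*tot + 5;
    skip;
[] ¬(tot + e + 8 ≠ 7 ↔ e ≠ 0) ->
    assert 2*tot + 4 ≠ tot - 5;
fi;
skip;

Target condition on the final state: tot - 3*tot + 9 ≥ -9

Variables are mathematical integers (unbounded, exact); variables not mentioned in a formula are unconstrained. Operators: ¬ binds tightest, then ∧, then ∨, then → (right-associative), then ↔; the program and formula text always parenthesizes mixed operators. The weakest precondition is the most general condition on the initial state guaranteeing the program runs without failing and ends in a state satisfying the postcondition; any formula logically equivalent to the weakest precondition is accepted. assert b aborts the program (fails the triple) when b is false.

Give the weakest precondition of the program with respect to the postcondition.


Working backward. After the program, the postcondition tot - 3*tot + 9 ≥ -9 must hold; in canonical form it is 2*tot ≤ 18.
Before skip: 2*tot ≤ 18
Then branch requires 2*tot ≤ 18; else branch requires tot ≠ -9 ∧ 2*tot ≤ 18.
Before the if: ((e + tot ≠ -1 ↔ e ≠ 0) → 2*tot ≤ 18) ∧ ((¬(e + tot ≠ -1 ↔ e ≠ 0)) → (tot ≠ -9 ∧ 2*tot ≤ 18))
Answer: WP = ((e + tot ≠ -1 ↔ e ≠ 0) → 2*tot ≤ 18) ∧ ((¬(e + tot ≠ -1 ↔ e ≠ 0)) → (tot ≠ -9 ∧ 2*tot ≤ 18))


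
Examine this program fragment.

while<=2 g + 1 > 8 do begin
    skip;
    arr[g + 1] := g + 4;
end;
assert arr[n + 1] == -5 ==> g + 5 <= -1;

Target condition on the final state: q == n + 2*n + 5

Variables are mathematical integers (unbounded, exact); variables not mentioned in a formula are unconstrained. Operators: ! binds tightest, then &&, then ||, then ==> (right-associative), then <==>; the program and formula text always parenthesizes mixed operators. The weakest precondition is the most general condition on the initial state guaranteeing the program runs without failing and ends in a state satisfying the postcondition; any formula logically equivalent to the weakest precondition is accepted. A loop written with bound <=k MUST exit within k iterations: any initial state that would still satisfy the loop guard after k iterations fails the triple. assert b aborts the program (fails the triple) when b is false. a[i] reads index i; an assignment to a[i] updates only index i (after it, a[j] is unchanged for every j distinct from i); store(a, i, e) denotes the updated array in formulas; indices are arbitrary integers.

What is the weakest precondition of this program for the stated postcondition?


Working backward. After the program, the postcondition q == n + 2*n + 5 must hold; in canonical form it is q == 3*n + 5.
Before assert arr[n + 1] == -5 ==> g + 5 <= -1: (arr[n + 1] == -5 ==> g <= -6) && q == 3*n + 5
Before the loop (bound <=2), unroll the exhaustion recursion (WP_0 = exit-now case; WP_j = one more guarded iteration, up to j = 2):
  WP_0: (!(g > 7)) && (arr[n + 1] == -5 ==> g <= -6) && q == 3*n + 5
  WP_1: (g > 7 ==> ((!(g > 7)) && (store(arr, g + 1, g + 4)[n + 1] == -5 ==> g <= -6) && q == 3*n + 5)) && ((!(g > 7)) ==> ((arr[n + 1] == -5 ==> g <= -6) && q == 3*n + 5))
  WP_2: (g > 7 ==> ((g > 7 ==> ((!(g > 7)) && (store(store(arr, g + 1, g + 4), g + 1, g + 4)[n + 1] == -5 ==> g <= -6) && q == 3*n + 5)) && ((!(g > 7)) ==> ((store(arr, g + 1, g + 4)[n + 1] == -5 ==> g <= -6) && q == 3*n + 5)))) && ((!(g > 7)) ==> ((arr[n + 1] == -5 ==> g <= -6) && q == 3*n + 5))
So before the loop: (g > 7 ==> ((g > 7 ==> ((!(g > 7)) && (store(store(arr, g + 1, g + 4), g + 1, g + 4)[n + 1] == -5 ==> g <= -6) && q == 3*n + 5)) && ((!(g > 7)) ==> ((store(arr, g + 1, g + 4)[n + 1] == -5 ==> g <= -6) && q == 3*n + 5)))) && ((!(g > 7)) ==> ((arr[n + 1] == -5 ==> g <= -6) && q == 3*n + 5))
Answer: WP = (g > 7 ==> ((g > 7 ==> ((!(g > 7)) && (store(store(arr, g + 1, g + 4), g + 1, g + 4)[n + 1] == -5 ==> g <= -6) && q == 3*n + 5)) && ((!(g > 7)) ==> ((store(arr, g + 1, g + 4)[n + 1] == -5 ==> g <= -6) && q == 3*n + 5)))) && ((!(g > 7)) ==> ((arr[n + 1] == -5 ==> g <= -6) && q == 3*n + 5))


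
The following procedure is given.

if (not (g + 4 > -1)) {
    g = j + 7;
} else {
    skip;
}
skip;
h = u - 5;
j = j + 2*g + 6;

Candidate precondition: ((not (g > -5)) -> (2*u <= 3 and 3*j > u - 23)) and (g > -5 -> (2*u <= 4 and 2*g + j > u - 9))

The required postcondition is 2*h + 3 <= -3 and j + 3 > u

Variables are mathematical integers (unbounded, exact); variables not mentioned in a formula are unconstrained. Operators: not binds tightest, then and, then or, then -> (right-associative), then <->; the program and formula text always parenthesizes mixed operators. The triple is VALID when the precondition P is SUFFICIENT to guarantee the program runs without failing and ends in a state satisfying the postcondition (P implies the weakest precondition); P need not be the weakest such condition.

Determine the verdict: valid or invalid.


Working backward. After the program, the postcondition 2*h + 3 <= -3 and j + 3 > u must hold; in canonical form it is 2*h <= -6 and j > u - 3.
Before j := j + 2*g + 6: 2*h <= -6 and 2*g + j > u - 9
Before h := u - 5: 2*u <= 4 and 2*g + j > u - 9
Before skip: 2*u <= 4 and 2*g + j > u - 9
Then branch requires 2*u <= 4 and 3*j > u - 23; else branch requires 2*u <= 4 and 2*g + j > u - 9.
Before the if: ((not (g > -5)) -> (2*u <= 4 and 3*j > u - 23)) and (g > -5 -> (2*u <= 4 and 2*g + j > u - 9))
The weakest precondition is ((not (g > -5)) -> (2*u <= 4 and 3*j > u - 23)) and (g > -5 -> (2*u <= 4 and 2*g + j > u - 9)).
Check whether ((not (g > -5)) -> (2*u <= 3 and 3*j > u - 23)) and (g > -5 -> (2*u <= 4 and 2*g + j > u - 9)) implies it.
Every state satisfying the precondition satisfies the weakest precondition: the implication holds.
Answer: valid


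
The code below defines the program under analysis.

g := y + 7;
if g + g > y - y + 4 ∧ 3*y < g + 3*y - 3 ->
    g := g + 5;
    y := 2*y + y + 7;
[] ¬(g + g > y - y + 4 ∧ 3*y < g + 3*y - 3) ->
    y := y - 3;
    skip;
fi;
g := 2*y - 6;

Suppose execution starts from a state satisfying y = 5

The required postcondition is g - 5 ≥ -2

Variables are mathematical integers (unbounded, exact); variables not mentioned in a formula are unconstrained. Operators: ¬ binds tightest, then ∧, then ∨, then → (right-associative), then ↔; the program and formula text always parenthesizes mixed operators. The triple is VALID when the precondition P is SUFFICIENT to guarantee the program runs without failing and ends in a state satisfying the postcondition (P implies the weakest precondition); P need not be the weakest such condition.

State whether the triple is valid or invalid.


Working backward. After the program, the postcondition g - 5 ≥ -2 must hold; in canonical form it is g ≥ 3.
Before g := 2*y - 6: 2*y ≥ 9
Then branch requires 6*y ≥ -5; else branch requires 2*y ≥ 15.
Before the if: ((2*g > 4 ∧ g > 3) → 6*y ≥ -5) ∧ ((¬(2*g > 4 ∧ g > 3)) → 2*y ≥ 15)
Before g := y + 7: ((2*y > -10 ∧ y > -4) → 6*y ≥ -5) ∧ ((¬(2*y > -10 ∧ y > -4)) → 2*y ≥ 15)
The weakest precondition is ((2*y > -10 ∧ y > -4) → 6*y ≥ -5) ∧ ((¬(2*y > -10 ∧ y > -4)) → 2*y ≥ 15).
Check whether y = 5 implies it.
Every state satisfying the precondition satisfies the weakest precondition: the implication holds.
Answer: valid


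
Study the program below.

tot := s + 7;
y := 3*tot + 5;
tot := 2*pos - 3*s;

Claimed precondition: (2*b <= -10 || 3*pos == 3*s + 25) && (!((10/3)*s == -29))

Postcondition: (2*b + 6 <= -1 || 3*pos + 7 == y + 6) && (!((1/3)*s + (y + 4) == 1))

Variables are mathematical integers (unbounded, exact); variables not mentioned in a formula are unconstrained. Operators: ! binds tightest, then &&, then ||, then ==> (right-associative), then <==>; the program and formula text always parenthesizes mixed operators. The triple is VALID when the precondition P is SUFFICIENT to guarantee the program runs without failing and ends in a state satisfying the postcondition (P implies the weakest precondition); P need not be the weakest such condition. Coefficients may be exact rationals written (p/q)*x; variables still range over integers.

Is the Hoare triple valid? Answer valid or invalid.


Working backward. After the program, the postcondition (2*b + 6 <= -1 || 3*pos + 7 == y + 6) && (!((1/3)*s + (y + 4) == 1)) must hold; in canonical form it is (2*b <= -7 || 3*pos == y - 1) && (!((1/3)*s + y == -3)).
Before tot := 2*pos - 3*s: (2*b <= -7 || 3*pos == y - 1) && (!((1/3)*s + y == -3))
Before y := 3*tot + 5: (2*b <= -7 || 3*pos == 3*tot + 4) && (!((1/3)*s + 3*tot == -8))
Before tot := s + 7: (2*b <= -7 || 3*pos == 3*s + 25) && (!((10/3)*s == -29))
The weakest precondition is (2*b <= -7 || 3*pos == 3*s + 25) && (!((10/3)*s == -29)).
Check whether (2*b <= -10 || 3*pos == 3*s + 25) && (!((10/3)*s == -29)) implies it.
Every state satisfying the precondition satisfies the weakest precondition: the implication holds.
Answer: valid


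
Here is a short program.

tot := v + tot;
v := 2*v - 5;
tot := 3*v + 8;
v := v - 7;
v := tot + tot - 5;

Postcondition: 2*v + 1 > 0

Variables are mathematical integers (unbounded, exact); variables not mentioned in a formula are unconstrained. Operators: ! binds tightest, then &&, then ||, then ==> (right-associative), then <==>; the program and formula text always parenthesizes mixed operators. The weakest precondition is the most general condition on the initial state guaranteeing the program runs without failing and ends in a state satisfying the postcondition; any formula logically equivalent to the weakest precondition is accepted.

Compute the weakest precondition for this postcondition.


Working backward. After the program, the postcondition 2*v + 1 > 0 must hold; in canonical form it is 2*v > -1.
Before v := tot + tot - 5: 4*tot > 9
Before v := v - 7: 4*tot > 9
Before tot := 3*v + 8: 12*v > -23
Before v := 2*v - 5: 24*v > 37
Before tot := v + tot: 24*v > 37
Answer: WP = 24*v > 37


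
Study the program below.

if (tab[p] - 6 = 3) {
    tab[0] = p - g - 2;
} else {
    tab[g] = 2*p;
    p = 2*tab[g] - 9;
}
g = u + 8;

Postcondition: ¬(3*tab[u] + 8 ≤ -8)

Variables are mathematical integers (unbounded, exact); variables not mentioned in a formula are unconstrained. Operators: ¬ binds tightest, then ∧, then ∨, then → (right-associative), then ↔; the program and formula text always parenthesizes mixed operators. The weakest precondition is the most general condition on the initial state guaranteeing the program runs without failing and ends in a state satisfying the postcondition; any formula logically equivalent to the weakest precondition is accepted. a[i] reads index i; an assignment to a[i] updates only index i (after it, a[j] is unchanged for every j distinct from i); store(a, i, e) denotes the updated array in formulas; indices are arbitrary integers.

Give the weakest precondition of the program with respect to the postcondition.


Working backward. After the program, the postcondition ¬(3*tab[u] + 8 ≤ -8) must hold; in canonical form it is ¬(3*tab[u] ≤ -16).
Before g := u + 8: ¬(3*tab[u] ≤ -16)
Then branch requires ¬(3*store(tab, 0, -g + p - 2)[u] ≤ -16); else branch requires ¬(3*store(tab, g, 2*p)[u] ≤ -16).
Before the if: (tab[p] = 9 → (¬(3*store(tab, 0, -g + p - 2)[u] ≤ -16))) ∧ ((¬(tab[p] = 9)) → (¬(3*store(tab, g, 2*p)[u] ≤ -16)))
Answer: WP = (tab[p] = 9 → (¬(3*store(tab, 0, -g + p - 2)[u] ≤ -16))) ∧ ((¬(tab[p] = 9)) → (¬(3*store(tab, g, 2*p)[u] ≤ -16)))


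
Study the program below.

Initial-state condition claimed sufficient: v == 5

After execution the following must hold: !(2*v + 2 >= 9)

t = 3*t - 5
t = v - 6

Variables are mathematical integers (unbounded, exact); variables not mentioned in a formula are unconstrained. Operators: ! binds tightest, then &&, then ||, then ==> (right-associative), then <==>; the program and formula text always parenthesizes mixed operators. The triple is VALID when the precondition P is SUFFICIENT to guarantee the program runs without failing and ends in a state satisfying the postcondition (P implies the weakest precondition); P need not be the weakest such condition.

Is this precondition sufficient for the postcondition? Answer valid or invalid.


Working backward. After the program, the postcondition !(2*v + 2 >= 9) must hold; in canonical form it is !(2*v >= 7).
Before t := v - 6: !(2*v >= 7)
Before t := 3*t - 5: !(2*v >= 7)
The weakest precondition is !(2*v >= 7).
Check whether v == 5 implies it.
Countermodel: at the initial state v = 5, the precondition holds but the weakest precondition fails.
Answer: invalid


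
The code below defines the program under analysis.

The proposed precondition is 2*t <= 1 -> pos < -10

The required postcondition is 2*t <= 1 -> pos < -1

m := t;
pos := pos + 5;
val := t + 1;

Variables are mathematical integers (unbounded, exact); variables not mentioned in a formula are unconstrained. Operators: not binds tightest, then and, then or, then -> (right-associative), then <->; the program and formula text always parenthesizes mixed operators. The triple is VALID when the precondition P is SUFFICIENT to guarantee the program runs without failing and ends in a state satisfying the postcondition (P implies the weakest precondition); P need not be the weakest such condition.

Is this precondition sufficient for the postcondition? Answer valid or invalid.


Working backward. After the program, 2*t <= 1 -> pos < -1 must hold.
Before val := t + 1: 2*t <= 1 -> pos < -1
Before pos := pos + 5: 2*t <= 1 -> pos < -6
Before m := t: 2*t <= 1 -> pos < -6
The weakest precondition is 2*t <= 1 -> pos < -6.
Check whether 2*t <= 1 -> pos < -10 implies it.
Every state satisfying the precondition satisfies the weakest precondition: the implication holds.
Answer: valid


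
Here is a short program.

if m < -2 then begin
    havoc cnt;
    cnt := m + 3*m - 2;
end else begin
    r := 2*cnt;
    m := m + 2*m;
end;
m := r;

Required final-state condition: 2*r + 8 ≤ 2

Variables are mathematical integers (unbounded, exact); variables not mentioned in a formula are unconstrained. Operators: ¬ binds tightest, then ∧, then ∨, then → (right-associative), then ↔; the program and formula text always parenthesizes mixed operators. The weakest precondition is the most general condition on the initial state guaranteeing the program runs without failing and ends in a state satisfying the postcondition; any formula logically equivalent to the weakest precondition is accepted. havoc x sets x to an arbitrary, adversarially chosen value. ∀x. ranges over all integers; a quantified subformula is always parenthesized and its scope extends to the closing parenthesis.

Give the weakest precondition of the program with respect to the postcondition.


Working backward. After the program, the postcondition 2*r + 8 ≤ 2 must hold; in canonical form it is 2*r ≤ -6.
Before m := r: 2*r ≤ -6
Then branch requires 2*r ≤ -6; else branch requires 4*cnt ≤ -6.
Before the if: (m < -2 → 2*r ≤ -6) ∧ ((¬(m < -2)) → 4*cnt ≤ -6)
Answer: WP = (m < -2 → 2*r ≤ -6) ∧ ((¬(m < -2)) → 4*cnt ≤ -6)


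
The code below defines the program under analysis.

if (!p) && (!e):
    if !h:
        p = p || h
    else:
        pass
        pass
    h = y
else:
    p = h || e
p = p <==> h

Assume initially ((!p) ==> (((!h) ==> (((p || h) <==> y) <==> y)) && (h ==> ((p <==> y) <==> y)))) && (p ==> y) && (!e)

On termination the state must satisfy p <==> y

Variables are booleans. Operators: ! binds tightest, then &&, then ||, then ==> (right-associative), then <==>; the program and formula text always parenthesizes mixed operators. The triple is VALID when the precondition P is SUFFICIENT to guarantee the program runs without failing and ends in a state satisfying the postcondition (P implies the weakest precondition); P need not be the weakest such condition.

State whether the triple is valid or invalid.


Working backward. After the program, p <==> y must hold.
Before p := p <==> h: (p <==> h) <==> y
Then branch requires ((!h) ==> (((p || h) <==> y) <==> y)) && (h ==> ((p <==> y) <==> y)); else branch requires ((h || e) <==> h) <==> y.
Before the if: (((!p) && (!e)) ==> (((!h) ==> (((p || h) <==> y) <==> y)) && (h ==> ((p <==> y) <==> y)))) && ((!((!p) && (!e))) ==> (((h || e) <==> h) <==> y))
The weakest precondition is (((!p) && (!e)) ==> (((!h) ==> (((p || h) <==> y) <==> y)) && (h ==> ((p <==> y) <==> y)))) && ((!((!p) && (!e))) ==> (((h || e) <==> h) <==> y)).
Check whether ((!p) ==> (((!h) ==> (((p || h) <==> y) <==> y)) && (h ==> ((p <==> y) <==> y)))) && (p ==> y) && (!e) implies it.
Every state satisfying the precondition satisfies the weakest precondition: the implication holds.
Answer: valid


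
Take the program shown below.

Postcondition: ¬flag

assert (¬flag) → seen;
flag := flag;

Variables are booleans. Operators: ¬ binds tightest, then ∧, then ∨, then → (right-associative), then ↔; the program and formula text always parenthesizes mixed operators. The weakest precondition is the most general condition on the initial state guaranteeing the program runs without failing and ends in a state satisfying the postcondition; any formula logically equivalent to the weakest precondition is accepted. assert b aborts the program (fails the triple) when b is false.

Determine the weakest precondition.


Working backward. After the program, ¬flag must hold.
Before flag := flag: ¬flag
Before assert (¬flag) → seen: ((¬flag) → seen) ∧ (¬flag)
Answer: WP = ((¬flag) → seen) ∧ (¬flag)


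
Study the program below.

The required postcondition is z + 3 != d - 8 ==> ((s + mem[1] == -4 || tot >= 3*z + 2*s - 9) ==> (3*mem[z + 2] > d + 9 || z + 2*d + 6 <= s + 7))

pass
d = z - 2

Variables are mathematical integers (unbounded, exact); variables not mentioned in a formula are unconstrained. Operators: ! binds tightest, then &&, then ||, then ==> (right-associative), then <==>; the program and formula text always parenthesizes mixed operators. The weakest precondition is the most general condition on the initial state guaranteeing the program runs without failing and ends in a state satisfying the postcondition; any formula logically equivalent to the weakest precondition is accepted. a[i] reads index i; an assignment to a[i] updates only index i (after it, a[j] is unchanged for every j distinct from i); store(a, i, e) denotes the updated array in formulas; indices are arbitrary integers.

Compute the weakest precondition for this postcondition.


Working backward. After the program, the postcondition z + 3 != d - 8 ==> ((s + mem[1] == -4 || tot >= 3*z + 2*s - 9) ==> (3*mem[z + 2] > d + 9 || z + 2*d + 6 <= s + 7)) must hold; in canonical form it is z != d - 11 ==> ((mem[1] + s == -4 || tot >= 2*s + 3*z - 9) ==> (3*mem[z + 2] > d + 9 || 2*d + z <= s + 1)).
Before d := z - 2: (mem[1] + s == -4 || tot >= 2*s + 3*z - 9) ==> (3*mem[z + 2] > z + 7 || 3*z <= s + 5)
Before skip: (mem[1] + s == -4 || tot >= 2*s + 3*z - 9) ==> (3*mem[z + 2] > z + 7 || 3*z <= s + 5)
Answer: WP = (mem[1] + s == -4 || tot >= 2*s + 3*z - 9) ==> (3*mem[z + 2] > z + 7 || 3*z <= s + 5)


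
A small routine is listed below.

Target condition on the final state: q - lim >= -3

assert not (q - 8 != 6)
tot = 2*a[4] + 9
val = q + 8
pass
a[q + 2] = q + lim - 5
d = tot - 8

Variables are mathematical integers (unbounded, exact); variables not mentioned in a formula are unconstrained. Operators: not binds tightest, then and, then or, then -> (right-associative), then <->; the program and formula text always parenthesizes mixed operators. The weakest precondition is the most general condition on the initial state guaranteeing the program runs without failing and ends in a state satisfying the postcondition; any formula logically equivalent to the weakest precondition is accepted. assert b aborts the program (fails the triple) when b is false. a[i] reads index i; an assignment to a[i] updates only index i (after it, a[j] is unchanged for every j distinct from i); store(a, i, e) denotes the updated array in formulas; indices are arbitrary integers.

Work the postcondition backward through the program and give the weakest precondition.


Working backward. After the program, the postcondition q - lim >= -3 must hold; in canonical form it is q >= lim - 3.
Before d := tot - 8: q >= lim - 3
Before a[q + 2] := q + lim - 5: q >= lim - 3
Before skip: q >= lim - 3
Before val := q + 8: q >= lim - 3
Before tot := 2*a[4] + 9: q >= lim - 3
Before assert not (q - 8 != 6): (not (q != 14)) and q >= lim - 3
Answer: WP = (not (q != 14)) and q >= lim - 3


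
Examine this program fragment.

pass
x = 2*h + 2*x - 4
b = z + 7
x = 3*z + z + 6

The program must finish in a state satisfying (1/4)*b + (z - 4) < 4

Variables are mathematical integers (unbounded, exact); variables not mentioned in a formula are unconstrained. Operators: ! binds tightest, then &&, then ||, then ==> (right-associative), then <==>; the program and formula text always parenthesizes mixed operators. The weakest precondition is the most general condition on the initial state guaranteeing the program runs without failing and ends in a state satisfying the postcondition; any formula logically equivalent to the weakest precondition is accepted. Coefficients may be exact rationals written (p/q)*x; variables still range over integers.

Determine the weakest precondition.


Working backward. After the program, the postcondition (1/4)*b + (z - 4) < 4 must hold; in canonical form it is (1/4)*b + z < 8.
Before x := 3*z + z + 6: (1/4)*b + z < 8
Before b := z + 7: (5/4)*z < 25/4
Before x := 2*h + 2*x - 4: (5/4)*z < 25/4
Before skip: (5/4)*z < 25/4
Answer: WP = (5/4)*z < 25/4


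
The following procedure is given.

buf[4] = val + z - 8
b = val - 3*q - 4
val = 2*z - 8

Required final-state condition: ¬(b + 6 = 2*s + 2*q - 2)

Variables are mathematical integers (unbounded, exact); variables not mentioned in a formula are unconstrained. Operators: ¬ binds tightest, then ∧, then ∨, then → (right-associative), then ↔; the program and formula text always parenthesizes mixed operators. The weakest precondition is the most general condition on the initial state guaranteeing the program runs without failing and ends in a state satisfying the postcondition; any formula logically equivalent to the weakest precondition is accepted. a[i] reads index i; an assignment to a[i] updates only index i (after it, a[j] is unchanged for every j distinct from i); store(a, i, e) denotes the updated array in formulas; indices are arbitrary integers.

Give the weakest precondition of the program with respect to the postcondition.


Working backward. After the program, the postcondition ¬(b + 6 = 2*s + 2*q - 2) must hold; in canonical form it is ¬(b = 2*q + 2*s - 8).
Before val := 2*z - 8: ¬(b = 2*q + 2*s - 8)
Before b := val - 3*q - 4: ¬(val = 5*q + 2*s - 4)
Before buf[4] := val + z - 8: ¬(val = 5*q + 2*s - 4)
Answer: WP = ¬(val = 5*q + 2*s - 4)


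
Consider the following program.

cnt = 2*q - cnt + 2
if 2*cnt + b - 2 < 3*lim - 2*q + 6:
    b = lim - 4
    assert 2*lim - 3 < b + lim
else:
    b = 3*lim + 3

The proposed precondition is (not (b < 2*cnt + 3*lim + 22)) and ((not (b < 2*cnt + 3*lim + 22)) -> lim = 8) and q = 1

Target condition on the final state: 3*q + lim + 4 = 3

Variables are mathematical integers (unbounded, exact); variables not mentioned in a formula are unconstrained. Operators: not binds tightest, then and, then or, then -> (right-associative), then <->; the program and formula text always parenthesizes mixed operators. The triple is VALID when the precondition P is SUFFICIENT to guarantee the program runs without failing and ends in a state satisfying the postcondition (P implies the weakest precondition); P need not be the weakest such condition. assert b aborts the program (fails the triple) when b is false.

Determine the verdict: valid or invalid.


Working backward. After the program, the postcondition 3*q + lim + 4 = 3 must hold; in canonical form it is lim + 3*q = -1.
Then branch requires false; else branch requires lim + 3*q = -1.
Before the if: (not (b + 2*cnt + 2*q < 3*lim + 8)) and ((not (b + 2*cnt + 2*q < 3*lim + 8)) -> lim + 3*q = -1)
Before cnt := 2*q - cnt + 2: (not (b + 6*q < 2*cnt + 3*lim + 4)) and ((not (b + 6*q < 2*cnt + 3*lim + 4)) -> lim + 3*q = -1)
The weakest precondition is (not (b + 6*q < 2*cnt + 3*lim + 4)) and ((not (b + 6*q < 2*cnt + 3*lim + 4)) -> lim + 3*q = -1).
Check whether (not (b < 2*cnt + 3*lim + 22)) and ((not (b < 2*cnt + 3*lim + 22)) -> lim = 8) and q = 1 implies it.
Countermodel: at the initial state b = 46, cnt = 0, lim = 8, q = 1, the precondition holds but the weakest precondition fails.
Answer: invalid


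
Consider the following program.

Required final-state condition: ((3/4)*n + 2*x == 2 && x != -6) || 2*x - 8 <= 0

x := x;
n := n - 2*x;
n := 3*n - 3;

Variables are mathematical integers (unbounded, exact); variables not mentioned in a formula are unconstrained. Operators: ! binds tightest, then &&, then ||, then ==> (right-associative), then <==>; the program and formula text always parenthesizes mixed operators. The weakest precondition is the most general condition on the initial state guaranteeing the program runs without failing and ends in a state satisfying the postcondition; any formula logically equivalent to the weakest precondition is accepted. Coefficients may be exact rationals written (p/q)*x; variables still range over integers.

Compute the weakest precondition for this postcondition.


Working backward. After the program, the postcondition ((3/4)*n + 2*x == 2 && x != -6) || 2*x - 8 <= 0 must hold; in canonical form it is ((3/4)*n + 2*x == 2 && x != -6) || 2*x <= 8.
Before n := 3*n - 3: ((9/4)*n + 2*x == 17/4 && x != -6) || 2*x <= 8
Before n := n - 2*x: ((9/4)*n == (5/2)*x + 17/4 && x != -6) || 2*x <= 8
Before x := x: ((9/4)*n == (5/2)*x + 17/4 && x != -6) || 2*x <= 8
Answer: WP = ((9/4)*n == (5/2)*x + 17/4 && x != -6) || 2*x <= 8


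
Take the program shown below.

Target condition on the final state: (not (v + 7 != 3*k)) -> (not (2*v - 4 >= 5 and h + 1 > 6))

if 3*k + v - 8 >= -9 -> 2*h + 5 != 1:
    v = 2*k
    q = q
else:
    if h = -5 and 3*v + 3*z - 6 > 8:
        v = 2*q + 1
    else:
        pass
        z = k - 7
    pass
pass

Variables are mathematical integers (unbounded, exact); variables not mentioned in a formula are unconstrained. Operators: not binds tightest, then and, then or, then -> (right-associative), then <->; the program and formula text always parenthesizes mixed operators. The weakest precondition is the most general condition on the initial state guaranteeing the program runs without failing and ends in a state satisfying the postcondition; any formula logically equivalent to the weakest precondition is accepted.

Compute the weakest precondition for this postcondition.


Working backward. After the program, the postcondition (not (v + 7 != 3*k)) -> (not (2*v - 4 >= 5 and h + 1 > 6)) must hold; in canonical form it is (not (v != 3*k - 7)) -> (not (2*v >= 9 and h > 5)).
Before skip: (not (v != 3*k - 7)) -> (not (2*v >= 9 and h > 5))
Then branch requires (not (k != 7)) -> (not (4*k >= 9 and h > 5)); else branch requires ((h = -5 and 3*v + 3*z > 14) -> ((not (2*q != 3*k - 8)) -> (not (4*q >= 7 and h > 5)))) and ((not (h = -5 and 3*v + 3*z > 14)) -> ((not (v != 3*k - 7)) -> (not (2*v >= 9 and h > 5)))).
Before the if: ((3*k + v >= -1 -> 2*h != -4) -> ((not (k != 7)) -> (not (4*k >= 9 and h > 5)))) and ((not (3*k + v >= -1 -> 2*h != -4)) -> (((h = -5 and 3*v + 3*z > 14) -> ((not (2*q != 3*k - 8)) -> (not (4*q >= 7 and h > 5)))) and ((not (h = -5 and 3*v + 3*z > 14)) -> ((not (v != 3*k - 7)) -> (not (2*v >= 9 and h > 5))))))
Answer: WP = ((3*k + v >= -1 -> 2*h != -4) -> ((not (k != 7)) -> (not (4*k >= 9 and h > 5)))) and ((not (3*k + v >= -1 -> 2*h != -4)) -> (((h = -5 and 3*v + 3*z > 14) -> ((not (2*q != 3*k - 8)) -> (not (4*q >= 7 and h > 5)))) and ((not (h = -5 and 3*v + 3*z > 14)) -> ((not (v != 3*k - 7)) -> (not (2*v >= 9 and h > 5))))))


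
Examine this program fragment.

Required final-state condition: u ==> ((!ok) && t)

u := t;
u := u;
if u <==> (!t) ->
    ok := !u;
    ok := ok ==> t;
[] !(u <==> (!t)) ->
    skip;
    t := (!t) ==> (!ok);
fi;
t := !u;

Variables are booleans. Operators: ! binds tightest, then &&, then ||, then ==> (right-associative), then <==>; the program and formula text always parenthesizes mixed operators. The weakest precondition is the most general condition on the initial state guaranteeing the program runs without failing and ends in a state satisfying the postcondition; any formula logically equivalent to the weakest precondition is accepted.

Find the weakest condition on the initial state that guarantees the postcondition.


Working backward. After the program, u ==> ((!ok) && t) must hold.
Before t := !u: u ==> ((!ok) && (!u))
Then branch requires u ==> ((!((!u) ==> t)) && (!u)); else branch requires u ==> ((!ok) && (!u)).
Before the if: ((u <==> (!t)) ==> (u ==> ((!((!u) ==> t)) && (!u)))) && ((!(u <==> (!t))) ==> (u ==> ((!ok) && (!u))))
Before u := u: ((u <==> (!t)) ==> (u ==> ((!((!u) ==> t)) && (!u)))) && ((!(u <==> (!t))) ==> (u ==> ((!ok) && (!u))))
Before u := t: ((t <==> (!t)) ==> (t ==> ((!((!t) ==> t)) && (!t)))) && ((!(t <==> (!t))) ==> (t ==> ((!ok) && (!t))))
Answer: WP = ((t <==> (!t)) ==> (t ==> ((!((!t) ==> t)) && (!t)))) && ((!(t <==> (!t))) ==> (t ==> ((!ok) && (!t))))


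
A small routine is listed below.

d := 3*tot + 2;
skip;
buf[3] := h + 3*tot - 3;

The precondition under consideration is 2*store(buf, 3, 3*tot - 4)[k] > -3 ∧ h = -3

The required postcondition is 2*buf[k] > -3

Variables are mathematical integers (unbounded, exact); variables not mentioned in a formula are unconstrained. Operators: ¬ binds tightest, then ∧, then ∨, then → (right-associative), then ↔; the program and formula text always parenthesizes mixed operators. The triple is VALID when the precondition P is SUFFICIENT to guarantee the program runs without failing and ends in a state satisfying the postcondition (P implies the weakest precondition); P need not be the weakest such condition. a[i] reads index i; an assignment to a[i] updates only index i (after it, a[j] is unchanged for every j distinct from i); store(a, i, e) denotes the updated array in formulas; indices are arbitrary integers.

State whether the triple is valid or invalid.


Working backward. After the program, 2*buf[k] > -3 must hold.
Before buf[3] := h + 3*tot - 3: 2*store(buf, 3, h + 3*tot - 3)[k] > -3
Before skip: 2*store(buf, 3, h + 3*tot - 3)[k] > -3
Before d := 3*tot + 2: 2*store(buf, 3, h + 3*tot - 3)[k] > -3
The weakest precondition is 2*store(buf, 3, h + 3*tot - 3)[k] > -3.
Check whether 2*store(buf, 3, 3*tot - 4)[k] > -3 ∧ h = -3 implies it.
Countermodel: at the initial state buf = {[3] = 2, elsewhere 2}, h = -3, k = 3, tot = 1, the precondition holds but the weakest precondition fails.
Answer: invalid


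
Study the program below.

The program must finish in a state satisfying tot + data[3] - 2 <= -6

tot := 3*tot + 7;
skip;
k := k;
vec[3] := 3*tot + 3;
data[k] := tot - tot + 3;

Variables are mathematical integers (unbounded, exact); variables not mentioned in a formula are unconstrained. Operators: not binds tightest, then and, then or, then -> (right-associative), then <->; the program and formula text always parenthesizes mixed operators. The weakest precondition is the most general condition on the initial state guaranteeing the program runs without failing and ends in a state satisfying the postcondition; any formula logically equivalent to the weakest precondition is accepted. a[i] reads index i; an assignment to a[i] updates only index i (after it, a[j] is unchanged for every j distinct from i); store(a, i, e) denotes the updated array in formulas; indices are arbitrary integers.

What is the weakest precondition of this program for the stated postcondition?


Working backward. After the program, the postcondition tot + data[3] - 2 <= -6 must hold; in canonical form it is data[3] + tot <= -4.
Before data[k] := tot - tot + 3: store(data, k, 3)[3] + tot <= -4
Before vec[3] := 3*tot + 3: store(data, k, 3)[3] + tot <= -4
Before k := k: store(data, k, 3)[3] + tot <= -4
Before skip: store(data, k, 3)[3] + tot <= -4
Before tot := 3*tot + 7: store(data, k, 3)[3] + 3*tot <= -11
Answer: WP = store(data, k, 3)[3] + 3*tot <= -11
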